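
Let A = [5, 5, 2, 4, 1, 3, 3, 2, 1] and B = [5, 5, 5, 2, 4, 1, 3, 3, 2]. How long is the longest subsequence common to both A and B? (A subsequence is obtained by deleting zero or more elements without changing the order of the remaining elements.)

8

Backtracking the LCS table gives one alignment: 5 (A1,B2) → 5 (A2,B3) → 2 (A3,B4) → 4 (A4,B5) → 1 (A5,B6) → 3 (A6,B7) → 3 (A7,B8) → 2 (A8,B9).
So the longest common subsequence has length 8.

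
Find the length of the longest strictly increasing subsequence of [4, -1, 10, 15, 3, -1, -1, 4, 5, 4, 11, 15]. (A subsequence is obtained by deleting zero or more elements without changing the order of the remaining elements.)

Let dp[i] be the longest increasing subsequence ending at position i. Then dp = [1, 1, 2, 3, 2, 1, 1, 3, 4, 3, 5, 6].
The maximum is 6; one witness is -1, 3, 4, 5, 11, 15 at positions 2,5,8,9,11,12.

6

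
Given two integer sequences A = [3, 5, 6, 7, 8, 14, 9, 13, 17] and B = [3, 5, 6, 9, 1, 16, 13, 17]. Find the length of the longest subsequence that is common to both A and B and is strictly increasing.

6

For each value that appears in both, track the longest common increasing run ending there.
The best achievable length is 6; one witness is 3, 5, 6, 9, 13, 17 (A-positions 1,2,3,7,8,9, B-positions 1,2,3,4,7,8).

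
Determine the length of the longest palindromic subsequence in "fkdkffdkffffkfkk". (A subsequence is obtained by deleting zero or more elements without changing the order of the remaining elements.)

12

One longest palindromic subsequence is kkfkffffkfkk (positions 2,4,5,8,9,10,11,12,13,14,15,16); it reads the same forward and backward, and the interval DP gives dp[1][16] = 12.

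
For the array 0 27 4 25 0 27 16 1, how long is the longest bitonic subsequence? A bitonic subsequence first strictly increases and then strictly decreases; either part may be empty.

6

One longest bitonic subsequence is 0, 4, 25, 27, 16, 1 (positions 1,3,4,6,7,8): it rises to 27 then falls. Length 6 is optimal.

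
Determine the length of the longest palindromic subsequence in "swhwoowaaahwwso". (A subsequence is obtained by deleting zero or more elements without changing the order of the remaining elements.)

One longest palindromic subsequence is swhwoowhws (positions 1,2,3,4,5,6,7,11,13,14); it reads the same forward and backward, and the interval DP gives dp[1][15] = 10.

10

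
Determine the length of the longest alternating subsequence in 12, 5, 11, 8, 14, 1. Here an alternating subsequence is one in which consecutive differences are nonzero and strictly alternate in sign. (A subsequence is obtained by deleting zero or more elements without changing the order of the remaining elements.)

Track the best alternating length ending on an up-step vs a down-step at each position: up/down = 1/1, 1/2, 3/2, 3/4, 5/1, 1/6.
The maximum over both is 6; one such subsequence is 12, 5, 11, 8, 14, 1.

6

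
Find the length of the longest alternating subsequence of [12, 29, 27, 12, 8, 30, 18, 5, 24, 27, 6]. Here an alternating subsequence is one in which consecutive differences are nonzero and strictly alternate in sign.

7

A longest alternating subsequence is 12, 29, 27, 30, 18, 24, 6 (positions 1,2,3,6,7,9,11); its 6 consecutive differences strictly alternate in sign, and length 7 is optimal.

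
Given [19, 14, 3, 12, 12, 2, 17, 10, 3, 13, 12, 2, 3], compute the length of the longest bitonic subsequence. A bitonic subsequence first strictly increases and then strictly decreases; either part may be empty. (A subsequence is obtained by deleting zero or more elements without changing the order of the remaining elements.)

Let inc[i] be the LIS ending at i and dec[i] the longest strictly decreasing subsequence starting at i. inc = [1, 1, 1, 2, 2, 1, 3, 2, 2, 3, 3, 1, 2], dec = [6, 5, 2, 4, 4, 1, 4, 3, 2, 3, 2, 1, 1].
max_i inc[i]+dec[i]−1 = 6, with one witness 19, 14, 12, 10, 3, 2.

6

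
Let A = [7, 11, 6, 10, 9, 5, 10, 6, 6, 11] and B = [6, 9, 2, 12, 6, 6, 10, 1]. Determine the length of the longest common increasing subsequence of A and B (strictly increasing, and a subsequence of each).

A longest common strictly increasing subsequence is 6, 9, 10 (length 3); it appears in order in both A and B, and no longer such subsequence exists.

3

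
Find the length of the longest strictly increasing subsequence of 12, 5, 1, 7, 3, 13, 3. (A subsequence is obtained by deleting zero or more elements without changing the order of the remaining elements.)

Let dp[i] be the longest increasing subsequence ending at position i. Then dp = [1, 1, 1, 2, 2, 3, 2].
The maximum is 3; one witness is 5, 7, 13 at positions 2,4,6.

3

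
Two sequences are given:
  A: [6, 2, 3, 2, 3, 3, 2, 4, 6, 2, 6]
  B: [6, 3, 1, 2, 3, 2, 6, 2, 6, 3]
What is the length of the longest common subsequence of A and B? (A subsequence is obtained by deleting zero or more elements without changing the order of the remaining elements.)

Backtracking the LCS table gives one alignment: 6 (A1,B1) → 3 (A3,B2) → 2 (A4,B4) → 3 (A6,B5) → 2 (A7,B6) → 6 (A9,B7) → 2 (A10,B8) → 6 (A11,B9).
So the longest common subsequence has length 8.

8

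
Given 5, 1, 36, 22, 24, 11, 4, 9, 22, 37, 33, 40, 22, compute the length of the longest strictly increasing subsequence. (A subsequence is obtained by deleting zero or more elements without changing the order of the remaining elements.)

6

Scanning left to right, the best length ending at each element is: 5→1, 1→1, 36→2, 22→2, 24→3, 11→2, 4→2, 9→3, 22→4, 37→5, 33→5, 40→6, 22→4.
So the longest increasing subsequence has length 6, e.g. 1, 4, 9, 22, 37, 40.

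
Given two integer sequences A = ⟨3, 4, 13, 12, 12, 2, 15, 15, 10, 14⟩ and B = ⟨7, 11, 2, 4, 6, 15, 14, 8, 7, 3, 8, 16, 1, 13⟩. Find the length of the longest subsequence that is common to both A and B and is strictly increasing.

For each value that appears in both, track the longest common increasing run ending there.
The best achievable length is 2; one witness is 2, 15 (A-positions 6,7, B-positions 3,6).

2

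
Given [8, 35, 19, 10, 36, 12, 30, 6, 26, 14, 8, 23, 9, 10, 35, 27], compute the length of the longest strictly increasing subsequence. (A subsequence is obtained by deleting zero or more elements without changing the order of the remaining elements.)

6

Scanning left to right, the best length ending at each element is: 8→1, 35→2, 19→2, 10→2, 36→3, 12→3, 30→4, 6→1, 26→4, 14→4, 8→2, 23→5, 9→3, 10→4, 35→6, 27→6.
So the longest increasing subsequence has length 6, e.g. 8, 10, 12, 14, 23, 35.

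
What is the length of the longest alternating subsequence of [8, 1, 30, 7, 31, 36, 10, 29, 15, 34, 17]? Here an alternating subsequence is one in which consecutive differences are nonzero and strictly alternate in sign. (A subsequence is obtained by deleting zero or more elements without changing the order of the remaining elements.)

10

Track the best alternating length ending on an up-step vs a down-step at each position: up/down = 1/1, 1/2, 3/1, 3/4, 5/1, 5/1, 5/6, 7/6, 7/8, 9/6, 9/10.
The maximum over both is 10; one such subsequence is 8, 1, 30, 7, 31, 10, 29, 15, 34, 17.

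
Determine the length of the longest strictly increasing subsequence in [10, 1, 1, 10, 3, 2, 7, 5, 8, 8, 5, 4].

4

One longest increasing subsequence is 1, 3, 7, 8 (positions 2,5,7,9), of length 4; no longer one exists.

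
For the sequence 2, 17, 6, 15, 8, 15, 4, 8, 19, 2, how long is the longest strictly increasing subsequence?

5

One longest increasing subsequence is 2, 6, 8, 15, 19 (positions 1,3,5,6,9), of length 5; no longer one exists.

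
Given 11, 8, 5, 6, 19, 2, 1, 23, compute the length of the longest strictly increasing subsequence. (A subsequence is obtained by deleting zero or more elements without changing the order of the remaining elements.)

One longest increasing subsequence is 5, 6, 19, 23 (positions 3,4,5,8), of length 4; no longer one exists.

4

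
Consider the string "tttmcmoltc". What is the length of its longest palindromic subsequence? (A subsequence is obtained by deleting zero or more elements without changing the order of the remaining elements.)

One longest palindromic subsequence is tmcmt (positions 3,4,5,6,9); it reads the same forward and backward, and the interval DP gives dp[1][10] = 5.

5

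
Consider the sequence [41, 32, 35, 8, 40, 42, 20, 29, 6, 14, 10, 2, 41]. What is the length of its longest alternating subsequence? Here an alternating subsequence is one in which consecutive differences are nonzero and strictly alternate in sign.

Track the best alternating length ending on an up-step vs a down-step at each position: up/down = 1/1, 1/2, 3/2, 1/4, 5/2, 5/1, 5/6, 7/6, 1/8, 9/8, 9/10, 1/10, 11/6.
The maximum over both is 11; one such subsequence is 41, 32, 35, 8, 40, 20, 29, 6, 14, 10, 41.

11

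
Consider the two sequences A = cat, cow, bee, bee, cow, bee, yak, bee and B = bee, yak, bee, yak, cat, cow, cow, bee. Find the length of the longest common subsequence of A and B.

4

Backtracking the LCS table gives one alignment: cat (A1,B5) → cow (A2,B6) → cow (A5,B7) → bee (A8,B8).
So the longest common subsequence has length 4.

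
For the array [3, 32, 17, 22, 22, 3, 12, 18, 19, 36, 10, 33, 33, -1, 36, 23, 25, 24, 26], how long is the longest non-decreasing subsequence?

8

Let dp[i] be the longest non-decreasing subsequence ending at position i. Then dp = [1, 2, 2, 3, 4, 2, 3, 4, 5, 6, 3, 6, 7, 1, 8, 6, 7, 7, 8].
The maximum is 8; one witness is 3, 3, 12, 18, 19, 33, 33, 36 at positions 1,6,7,8,9,12,13,15.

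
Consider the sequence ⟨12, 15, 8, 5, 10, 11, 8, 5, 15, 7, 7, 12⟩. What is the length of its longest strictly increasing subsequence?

4

Scanning left to right, the best length ending at each element is: 12→1, 15→2, 8→1, 5→1, 10→2, 11→3, 8→2, 5→1, 15→4, 7→2, 7→2, 12→4.
So the longest increasing subsequence has length 4, e.g. 8, 10, 11, 15.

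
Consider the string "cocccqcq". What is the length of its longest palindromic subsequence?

One longest palindromic subsequence is ccccc (positions 1,3,4,5,7); it reads the same forward and backward, and the interval DP gives dp[1][8] = 5.

5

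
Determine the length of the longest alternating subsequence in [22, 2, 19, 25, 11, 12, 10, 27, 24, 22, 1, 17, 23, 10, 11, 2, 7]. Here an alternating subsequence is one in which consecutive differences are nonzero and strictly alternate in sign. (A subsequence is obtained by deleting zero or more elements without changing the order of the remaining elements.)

A longest alternating subsequence is 22, 2, 19, 11, 12, 10, 27, 1, 17, 10, 11, 2, 7 (positions 1,2,3,5,6,7,8,11,12,14,15,16,17); its 12 consecutive differences strictly alternate in sign, and length 13 is optimal.

13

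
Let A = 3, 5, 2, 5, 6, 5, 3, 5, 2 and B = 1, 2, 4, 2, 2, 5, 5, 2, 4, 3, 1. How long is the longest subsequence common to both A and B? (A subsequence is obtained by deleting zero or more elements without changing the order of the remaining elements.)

4

Backtracking the LCS table gives one alignment: 2 (A3,B5) → 5 (A4,B6) → 5 (A6,B7) → 3 (A7,B10).
So the longest common subsequence has length 4.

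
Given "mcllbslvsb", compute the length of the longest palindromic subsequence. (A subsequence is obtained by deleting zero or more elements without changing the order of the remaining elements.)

Using dp[i][j] = 2 + dp[i+1][j−1] if the ends match, else max(dp[i+1][j], dp[i][j−1]):
dp[1][10] = 5. A witness is bsvsb at positions 5,6,8,9,10.

5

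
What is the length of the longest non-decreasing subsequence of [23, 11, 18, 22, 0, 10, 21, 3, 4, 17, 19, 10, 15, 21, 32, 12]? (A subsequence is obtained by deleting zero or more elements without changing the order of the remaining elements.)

Scanning left to right, the best length ending at each element is: 23→1, 11→1, 18→2, 22→3, 0→1, 10→2, 21→3, 3→2, 4→3, 17→4, 19→5, 10→4, 15→5, 21→6, 32→7, 12→5.
So the longest non-decreasing subsequence has length 7, e.g. 0, 3, 4, 17, 19, 21, 32.

7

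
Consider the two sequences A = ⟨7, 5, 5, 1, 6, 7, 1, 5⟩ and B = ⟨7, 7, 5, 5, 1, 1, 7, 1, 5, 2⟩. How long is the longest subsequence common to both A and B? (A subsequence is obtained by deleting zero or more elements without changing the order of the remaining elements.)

A longest common subsequence is 7, 5, 5, 1, 7, 1, 5 (length 7); the LCS DP confirms no longer common subsequence exists.

7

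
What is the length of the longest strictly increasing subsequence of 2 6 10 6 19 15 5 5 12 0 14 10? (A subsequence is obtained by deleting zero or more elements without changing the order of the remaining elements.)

5

Scanning left to right, the best length ending at each element is: 2→1, 6→2, 10→3, 6→2, 19→4, 15→4, 5→2, 5→2, 12→4, 0→1, 14→5, 10→3.
So the longest increasing subsequence has length 5, e.g. 2, 6, 10, 12, 14.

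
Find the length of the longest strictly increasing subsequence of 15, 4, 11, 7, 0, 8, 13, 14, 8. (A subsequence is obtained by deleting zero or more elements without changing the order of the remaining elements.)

One longest increasing subsequence is 4, 7, 8, 13, 14 (positions 2,4,6,7,8), of length 5; no longer one exists.

5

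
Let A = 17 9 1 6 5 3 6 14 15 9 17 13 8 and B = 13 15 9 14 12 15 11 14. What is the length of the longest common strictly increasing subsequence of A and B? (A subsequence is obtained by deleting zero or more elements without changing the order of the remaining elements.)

3

For each value that appears in both, track the longest common increasing run ending there.
The best achievable length is 3; one witness is 9, 14, 15 (A-positions 2,8,9, B-positions 3,4,6).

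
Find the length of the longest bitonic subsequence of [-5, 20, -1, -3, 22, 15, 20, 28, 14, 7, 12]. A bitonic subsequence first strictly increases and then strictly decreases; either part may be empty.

Let inc[i] be the LIS ending at i and dec[i] the longest strictly decreasing subsequence starting at i. inc = [1, 2, 2, 2, 3, 3, 4, 5, 3, 3, 4], dec = [1, 4, 2, 1, 4, 3, 3, 3, 2, 1, 1].
max_i inc[i]+dec[i]−1 = 7, with one witness -5, -1, 15, 20, 28, 14, 12.

7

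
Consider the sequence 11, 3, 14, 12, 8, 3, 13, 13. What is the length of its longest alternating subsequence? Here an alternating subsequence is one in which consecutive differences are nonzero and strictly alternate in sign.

Track the best alternating length ending on an up-step vs a down-step at each position: up/down = 1/1, 1/2, 3/1, 3/4, 3/4, 1/4, 5/4, 5/4.
The maximum over both is 5; one such subsequence is 11, 3, 14, 12, 13.

5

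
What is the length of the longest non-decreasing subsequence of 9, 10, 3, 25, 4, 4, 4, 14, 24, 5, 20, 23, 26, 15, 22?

8

One longest non-decreasing subsequence is 3, 4, 4, 4, 14, 20, 23, 26 (positions 3,5,6,7,8,11,12,13), of length 8; no longer one exists.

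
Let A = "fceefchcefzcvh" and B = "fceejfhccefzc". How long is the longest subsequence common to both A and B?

A longest common subsequence is fceefccefzc (length 11); the LCS DP confirms no longer common subsequence exists.

11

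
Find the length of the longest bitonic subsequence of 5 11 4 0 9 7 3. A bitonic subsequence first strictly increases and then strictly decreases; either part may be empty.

One longest bitonic subsequence is 5, 11, 9, 7, 3 (positions 1,2,5,6,7): it rises to 11 then falls. Length 5 is optimal.

5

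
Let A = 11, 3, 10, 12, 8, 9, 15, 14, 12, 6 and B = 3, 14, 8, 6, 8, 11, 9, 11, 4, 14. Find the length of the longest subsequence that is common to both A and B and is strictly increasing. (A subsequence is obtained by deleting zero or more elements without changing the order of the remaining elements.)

A longest common strictly increasing subsequence is 3, 8, 9, 14 (length 4); it appears in order in both A and B, and no longer such subsequence exists.

4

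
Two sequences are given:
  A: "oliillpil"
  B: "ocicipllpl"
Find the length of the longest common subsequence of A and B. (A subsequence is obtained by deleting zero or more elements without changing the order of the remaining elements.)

Backtracking the LCS table gives one alignment: o (A1,B1) → i (A3,B3) → i (A4,B5) → l (A5,B7) → l (A6,B8) → p (A7,B9) → l (A9,B10).
So the longest common subsequence has length 7.

7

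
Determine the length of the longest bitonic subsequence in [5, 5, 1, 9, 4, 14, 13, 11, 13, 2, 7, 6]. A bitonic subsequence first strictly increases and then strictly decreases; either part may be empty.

7

One longest bitonic subsequence is 5, 9, 14, 13, 11, 7, 6 (positions 1,4,6,7,8,11,12): it rises to 14 then falls. Length 7 is optimal.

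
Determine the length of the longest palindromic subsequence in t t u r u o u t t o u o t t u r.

11

Using dp[i][j] = 2 + dp[i+1][j−1] if the ends match, else max(dp[i+1][j], dp[i][j−1]):
dp[1][16] = 11. A witness is ruttouottur at positions 4,5,8,9,10,11,12,13,14,15,16.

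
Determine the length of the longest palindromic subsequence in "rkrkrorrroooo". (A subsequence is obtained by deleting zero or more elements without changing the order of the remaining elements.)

7

Using dp[i][j] = 2 + dp[i+1][j−1] if the ends match, else max(dp[i+1][j], dp[i][j−1]):
dp[1][13] = 7. A witness is rrrorrr at positions 1,3,5,6,7,8,9.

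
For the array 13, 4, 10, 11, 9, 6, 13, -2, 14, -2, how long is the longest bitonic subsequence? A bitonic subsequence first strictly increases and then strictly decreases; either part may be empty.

6

One longest bitonic subsequence is 4, 10, 11, 9, 6, -2 (positions 2,3,4,5,6,10): it rises to 11 then falls. Length 6 is optimal.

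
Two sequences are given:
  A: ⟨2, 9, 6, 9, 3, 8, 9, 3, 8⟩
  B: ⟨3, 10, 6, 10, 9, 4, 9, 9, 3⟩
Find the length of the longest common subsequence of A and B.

A longest common subsequence is 9, 9, 9, 3 (length 4); the LCS DP confirms no longer common subsequence exists.

4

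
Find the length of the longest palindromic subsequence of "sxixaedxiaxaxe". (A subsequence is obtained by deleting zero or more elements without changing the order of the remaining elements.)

7

One longest palindromic subsequence is exaxaxe (positions 6,8,10,11,12,13,14); it reads the same forward and backward, and the interval DP gives dp[1][14] = 7.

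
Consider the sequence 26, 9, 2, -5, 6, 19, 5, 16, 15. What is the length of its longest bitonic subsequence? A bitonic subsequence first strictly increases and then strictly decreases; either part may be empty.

Let inc[i] be the LIS ending at i and dec[i] the longest strictly decreasing subsequence starting at i. inc = [1, 1, 1, 1, 2, 3, 2, 3, 3], dec = [4, 3, 2, 1, 2, 3, 1, 2, 1].
max_i inc[i]+dec[i]−1 = 5, with one witness 2, 6, 19, 16, 15.

5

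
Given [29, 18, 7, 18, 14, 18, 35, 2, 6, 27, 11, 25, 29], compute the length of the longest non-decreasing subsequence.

Let dp[i] be the longest non-decreasing subsequence ending at position i. Then dp = [1, 1, 1, 2, 2, 3, 4, 1, 2, 4, 3, 4, 5].
The maximum is 5; one witness is 18, 18, 18, 27, 29 at positions 2,4,6,10,13.

5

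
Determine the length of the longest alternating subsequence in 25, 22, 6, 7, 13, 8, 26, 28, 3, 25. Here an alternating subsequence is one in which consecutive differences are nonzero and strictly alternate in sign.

7

Track the best alternating length ending on an up-step vs a down-step at each position: up/down = 1/1, 1/2, 1/2, 3/2, 3/2, 3/4, 5/1, 5/1, 1/6, 7/6.
The maximum over both is 7; one such subsequence is 25, 6, 13, 8, 26, 3, 25.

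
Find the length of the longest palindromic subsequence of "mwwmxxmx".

One longest palindromic subsequence is mxxm (positions 4,5,6,7); it reads the same forward and backward, and the interval DP gives dp[1][8] = 4.

4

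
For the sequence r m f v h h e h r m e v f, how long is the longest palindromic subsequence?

One longest palindromic subsequence is fvemevf (positions 3,4,7,10,11,12,13); it reads the same forward and backward, and the interval DP gives dp[1][13] = 7.

7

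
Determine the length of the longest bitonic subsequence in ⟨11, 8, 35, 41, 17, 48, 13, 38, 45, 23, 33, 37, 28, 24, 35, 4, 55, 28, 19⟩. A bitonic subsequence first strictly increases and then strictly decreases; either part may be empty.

9

One longest bitonic subsequence is 11, 35, 41, 48, 45, 37, 35, 28, 19 (positions 1,3,4,6,9,12,15,18,19): it rises to 48 then falls. Length 9 is optimal.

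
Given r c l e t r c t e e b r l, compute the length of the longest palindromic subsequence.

7

One longest palindromic subsequence is letctel (positions 3,4,5,7,8,10,13); it reads the same forward and backward, and the interval DP gives dp[1][13] = 7.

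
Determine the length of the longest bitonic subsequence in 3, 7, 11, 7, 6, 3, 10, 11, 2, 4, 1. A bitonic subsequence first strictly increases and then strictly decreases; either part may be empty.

8

One longest bitonic subsequence is 3, 7, 11, 7, 6, 3, 2, 1 (positions 1,2,3,4,5,6,9,11): it rises to 11 then falls. Length 8 is optimal.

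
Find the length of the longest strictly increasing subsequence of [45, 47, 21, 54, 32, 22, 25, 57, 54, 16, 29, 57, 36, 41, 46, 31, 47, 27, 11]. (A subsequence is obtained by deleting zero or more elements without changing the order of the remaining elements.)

Let dp[i] be the longest increasing subsequence ending at position i. Then dp = [1, 2, 1, 3, 2, 2, 3, 4, 4, 1, 4, 5, 5, 6, 7, 5, 8, 4, 1].
The maximum is 8; one witness is 21, 22, 25, 29, 36, 41, 46, 47 at positions 3,6,7,11,13,14,15,17.

8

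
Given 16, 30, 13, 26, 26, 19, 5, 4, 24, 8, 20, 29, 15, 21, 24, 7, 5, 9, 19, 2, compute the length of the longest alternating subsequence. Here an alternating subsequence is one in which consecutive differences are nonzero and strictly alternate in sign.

13

A longest alternating subsequence is 16, 30, 13, 26, 19, 24, 8, 20, 15, 21, 7, 9, 2 (positions 1,2,3,4,6,9,10,11,13,14,16,18,20); its 12 consecutive differences strictly alternate in sign, and length 13 is optimal.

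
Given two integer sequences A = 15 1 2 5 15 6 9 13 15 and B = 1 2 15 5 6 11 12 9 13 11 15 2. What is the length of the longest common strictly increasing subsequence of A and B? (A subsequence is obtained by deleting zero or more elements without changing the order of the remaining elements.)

A longest common strictly increasing subsequence is 1, 2, 5, 6, 9, 13, 15 (length 7); it appears in order in both A and B, and no longer such subsequence exists.

7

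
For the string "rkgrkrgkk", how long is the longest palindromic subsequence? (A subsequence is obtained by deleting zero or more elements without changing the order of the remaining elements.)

Using dp[i][j] = 2 + dp[i+1][j−1] if the ends match, else max(dp[i+1][j], dp[i][j−1]):
dp[1][9] = 7. A witness is kgrkrgk at positions 2,3,4,5,6,7,9.

7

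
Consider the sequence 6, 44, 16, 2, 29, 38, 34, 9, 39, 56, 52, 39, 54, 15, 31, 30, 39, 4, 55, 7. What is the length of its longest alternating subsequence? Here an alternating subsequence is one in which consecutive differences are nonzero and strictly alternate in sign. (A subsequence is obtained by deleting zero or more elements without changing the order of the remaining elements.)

A longest alternating subsequence is 6, 44, 16, 38, 34, 56, 52, 54, 15, 31, 30, 39, 4, 55, 7 (positions 1,2,3,6,7,10,11,13,14,15,16,17,18,19,20); its 14 consecutive differences strictly alternate in sign, and length 15 is optimal.

15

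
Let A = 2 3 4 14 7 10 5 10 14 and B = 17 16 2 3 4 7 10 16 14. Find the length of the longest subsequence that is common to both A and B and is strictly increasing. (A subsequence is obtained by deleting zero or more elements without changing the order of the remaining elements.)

6

A longest common strictly increasing subsequence is 2, 3, 4, 7, 10, 14 (length 6); it appears in order in both A and B, and no longer such subsequence exists.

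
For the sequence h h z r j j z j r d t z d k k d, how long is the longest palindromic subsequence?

7

Using dp[i][j] = 2 + dp[i+1][j−1] if the ends match, else max(dp[i+1][j], dp[i][j−1]):
dp[1][16] = 7. A witness is zrjzjrz at positions 3,4,5,7,8,9,12.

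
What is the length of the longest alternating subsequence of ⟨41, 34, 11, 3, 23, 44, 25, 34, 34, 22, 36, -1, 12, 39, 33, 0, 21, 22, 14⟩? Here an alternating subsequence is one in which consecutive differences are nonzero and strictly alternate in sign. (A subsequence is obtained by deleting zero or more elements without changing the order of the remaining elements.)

Track the best alternating length ending on an up-step vs a down-step at each position: up/down = 1/1, 1/2, 1/2, 1/2, 3/2, 3/1, 3/4, 5/4, 5/4, 3/6, 7/4, 1/8, 9/8, 9/4, 9/10, 9/10, 11/10, 11/10, 11/12.
The maximum over both is 12; one such subsequence is 41, 34, 44, 25, 34, 22, 36, -1, 12, 0, 21, 14.

12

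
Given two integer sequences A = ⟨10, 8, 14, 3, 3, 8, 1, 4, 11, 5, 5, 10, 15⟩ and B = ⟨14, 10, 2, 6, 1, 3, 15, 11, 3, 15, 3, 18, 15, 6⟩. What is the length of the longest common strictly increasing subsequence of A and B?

3

A longest common strictly increasing subsequence is 10, 11, 15 (length 3); it appears in order in both A and B, and no longer such subsequence exists.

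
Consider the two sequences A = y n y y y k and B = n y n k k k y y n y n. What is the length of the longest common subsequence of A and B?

5

Backtracking the LCS table gives one alignment: y (A1,B2) → n (A2,B3) → y (A3,B7) → y (A4,B8) → y (A5,B10).
So the longest common subsequence has length 5.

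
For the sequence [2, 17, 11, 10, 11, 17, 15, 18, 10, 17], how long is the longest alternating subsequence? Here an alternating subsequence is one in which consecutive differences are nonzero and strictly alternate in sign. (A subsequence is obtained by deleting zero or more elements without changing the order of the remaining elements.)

Track the best alternating length ending on an up-step vs a down-step at each position: up/down = 1/1, 2/1, 2/3, 2/3, 4/3, 4/1, 4/5, 6/1, 2/7, 8/7.
The maximum over both is 8; one such subsequence is 2, 17, 11, 17, 15, 18, 10, 17.

8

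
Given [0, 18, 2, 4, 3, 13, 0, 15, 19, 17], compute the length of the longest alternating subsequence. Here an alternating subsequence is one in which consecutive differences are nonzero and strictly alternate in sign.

9

A longest alternating subsequence is 0, 18, 2, 4, 3, 13, 0, 19, 17 (positions 1,2,3,4,5,6,7,9,10); its 8 consecutive differences strictly alternate in sign, and length 9 is optimal.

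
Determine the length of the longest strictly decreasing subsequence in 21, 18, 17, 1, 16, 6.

5

Scanning left to right, the best length ending at each element is: 21→1, 18→2, 17→3, 1→4, 16→4, 6→5.
So the longest decreasing subsequence has length 5, e.g. 21, 18, 17, 16, 6.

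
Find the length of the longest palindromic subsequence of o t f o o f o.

One longest palindromic subsequence is ofoofo (positions 1,3,4,5,6,7); it reads the same forward and backward, and the interval DP gives dp[1][7] = 6.

6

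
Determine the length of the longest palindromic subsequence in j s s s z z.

3

One longest palindromic subsequence is sss (positions 2,3,4); it reads the same forward and backward, and the interval DP gives dp[1][6] = 3.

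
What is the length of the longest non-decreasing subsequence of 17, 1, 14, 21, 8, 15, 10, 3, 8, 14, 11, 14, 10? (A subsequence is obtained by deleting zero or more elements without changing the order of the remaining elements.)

5

Let dp[i] be the longest non-decreasing subsequence ending at position i. Then dp = [1, 1, 2, 3, 2, 3, 3, 2, 3, 4, 4, 5, 4].
The maximum is 5; one witness is 1, 8, 10, 14, 14 at positions 2,5,7,10,12.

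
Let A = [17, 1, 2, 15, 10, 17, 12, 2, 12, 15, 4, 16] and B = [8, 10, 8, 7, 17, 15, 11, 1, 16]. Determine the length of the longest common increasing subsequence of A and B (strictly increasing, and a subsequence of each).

3

A longest common strictly increasing subsequence is 10, 15, 16 (length 3); it appears in order in both A and B, and no longer such subsequence exists.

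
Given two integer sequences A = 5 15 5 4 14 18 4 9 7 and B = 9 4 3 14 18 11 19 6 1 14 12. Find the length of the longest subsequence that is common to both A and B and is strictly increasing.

A longest common strictly increasing subsequence is 4, 14, 18 (length 3); it appears in order in both A and B, and no longer such subsequence exists.

3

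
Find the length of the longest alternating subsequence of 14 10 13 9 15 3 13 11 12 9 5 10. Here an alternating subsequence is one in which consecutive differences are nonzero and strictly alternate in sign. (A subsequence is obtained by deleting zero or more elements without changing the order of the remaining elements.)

Track the best alternating length ending on an up-step vs a down-step at each position: up/down = 1/1, 1/2, 3/2, 1/4, 5/1, 1/6, 7/6, 7/8, 9/8, 7/10, 7/10, 11/10.
The maximum over both is 11; one such subsequence is 14, 10, 13, 9, 15, 3, 13, 11, 12, 9, 10.

11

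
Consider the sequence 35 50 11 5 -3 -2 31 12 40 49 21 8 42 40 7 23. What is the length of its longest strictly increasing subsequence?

One longest increasing subsequence is -3, -2, 31, 40, 49 (positions 5,6,7,9,10), of length 5; no longer one exists.

5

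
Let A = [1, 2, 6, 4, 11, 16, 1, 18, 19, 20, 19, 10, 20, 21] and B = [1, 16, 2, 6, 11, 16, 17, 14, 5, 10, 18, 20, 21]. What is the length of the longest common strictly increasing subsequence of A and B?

For each value that appears in both, track the longest common increasing run ending there.
The best achievable length is 8; one witness is 1, 2, 6, 11, 16, 18, 20, 21 (A-positions 1,2,3,5,6,8,10,14, B-positions 1,3,4,5,6,11,12,13).

8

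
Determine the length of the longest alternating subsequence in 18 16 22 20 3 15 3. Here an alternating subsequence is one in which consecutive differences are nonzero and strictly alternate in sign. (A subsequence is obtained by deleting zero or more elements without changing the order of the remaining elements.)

6

Track the best alternating length ending on an up-step vs a down-step at each position: up/down = 1/1, 1/2, 3/1, 3/4, 1/4, 5/4, 1/6.
The maximum over both is 6; one such subsequence is 18, 16, 22, 3, 15, 3.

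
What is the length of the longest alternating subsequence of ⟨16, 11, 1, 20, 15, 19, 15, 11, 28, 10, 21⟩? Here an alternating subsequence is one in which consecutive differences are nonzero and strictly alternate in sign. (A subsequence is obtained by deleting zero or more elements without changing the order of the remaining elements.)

A longest alternating subsequence is 16, 11, 20, 15, 19, 15, 28, 10, 21 (positions 1,2,4,5,6,7,9,10,11); its 8 consecutive differences strictly alternate in sign, and length 9 is optimal.

9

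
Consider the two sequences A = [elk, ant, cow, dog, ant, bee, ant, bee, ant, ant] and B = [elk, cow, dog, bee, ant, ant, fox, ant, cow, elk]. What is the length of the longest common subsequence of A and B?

7

Backtracking the LCS table gives one alignment: elk (A1,B1) → cow (A3,B2) → dog (A4,B3) → bee (A6,B4) → ant (A7,B5) → ant (A9,B6) → ant (A10,B8).
So the longest common subsequence has length 7.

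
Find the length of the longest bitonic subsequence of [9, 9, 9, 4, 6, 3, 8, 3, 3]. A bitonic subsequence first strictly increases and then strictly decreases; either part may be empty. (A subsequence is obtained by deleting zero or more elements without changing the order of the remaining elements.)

One longest bitonic subsequence is 4, 6, 8, 3 (positions 4,5,7,9): it rises to 8 then falls. Length 4 is optimal.

4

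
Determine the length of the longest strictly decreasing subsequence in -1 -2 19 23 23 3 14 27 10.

3

Let dp[i] be the longest decreasing subsequence ending at position i. Then dp = [1, 2, 1, 1, 1, 2, 2, 1, 3].
The maximum is 3; one witness is 19, 14, 10 at positions 3,7,9.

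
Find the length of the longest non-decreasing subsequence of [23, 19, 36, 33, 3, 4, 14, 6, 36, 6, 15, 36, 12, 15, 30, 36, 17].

8

One longest non-decreasing subsequence is 3, 4, 6, 6, 15, 15, 30, 36 (positions 5,6,8,10,11,14,15,16), of length 8; no longer one exists.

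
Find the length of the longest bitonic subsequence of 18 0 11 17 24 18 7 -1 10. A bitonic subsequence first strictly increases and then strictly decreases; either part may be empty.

Let inc[i] be the LIS ending at i and dec[i] the longest strictly decreasing subsequence starting at i. inc = [1, 1, 2, 3, 4, 4, 2, 1, 3], dec = [4, 2, 3, 3, 4, 3, 2, 1, 1].
max_i inc[i]+dec[i]−1 = 7, with one witness 0, 11, 17, 24, 18, 7, -1.

7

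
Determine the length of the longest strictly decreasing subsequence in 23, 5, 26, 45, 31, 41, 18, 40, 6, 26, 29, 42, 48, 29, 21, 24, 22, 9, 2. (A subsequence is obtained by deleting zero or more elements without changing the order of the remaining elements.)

Scanning left to right, the best length ending at each element is: 23→1, 5→2, 26→1, 45→1, 31→2, 41→2, 18→3, 40→3, 6→4, 26→4, 29→4, 42→2, 48→1, 29→4, 21→5, 24→5, 22→6, 9→7, 2→8.
So the longest decreasing subsequence has length 8, e.g. 45, 41, 40, 26, 24, 22, 9, 2.

8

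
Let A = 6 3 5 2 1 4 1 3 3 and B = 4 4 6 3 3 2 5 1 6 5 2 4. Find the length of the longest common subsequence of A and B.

5

A longest common subsequence is 6, 3, 5, 2, 4 (length 5); the LCS DP confirms no longer common subsequence exists.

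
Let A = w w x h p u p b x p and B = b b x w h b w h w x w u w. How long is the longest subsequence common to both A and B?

4

Backtracking the LCS table gives one alignment: w (A1,B7) → w (A2,B9) → x (A3,B10) → u (A6,B12).
So the longest common subsequence has length 4.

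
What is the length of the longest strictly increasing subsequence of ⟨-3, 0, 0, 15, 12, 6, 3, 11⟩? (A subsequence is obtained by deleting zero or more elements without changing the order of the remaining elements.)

Let dp[i] be the longest increasing subsequence ending at position i. Then dp = [1, 2, 2, 3, 3, 3, 3, 4].
The maximum is 4; one witness is -3, 0, 6, 11 at positions 1,2,6,8.

4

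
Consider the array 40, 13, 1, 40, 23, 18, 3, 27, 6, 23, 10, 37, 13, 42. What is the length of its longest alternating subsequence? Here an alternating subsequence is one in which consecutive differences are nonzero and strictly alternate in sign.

11

Track the best alternating length ending on an up-step vs a down-step at each position: up/down = 1/1, 1/2, 1/2, 3/1, 3/4, 3/4, 3/4, 5/4, 5/6, 7/6, 7/8, 9/4, 9/10, 11/1.
The maximum over both is 11; one such subsequence is 40, 13, 40, 23, 27, 6, 23, 10, 37, 13, 42.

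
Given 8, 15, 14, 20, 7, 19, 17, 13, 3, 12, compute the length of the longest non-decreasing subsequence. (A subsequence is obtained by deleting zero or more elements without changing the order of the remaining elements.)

3

One longest non-decreasing subsequence is 8, 15, 20 (positions 1,2,4), of length 3; no longer one exists.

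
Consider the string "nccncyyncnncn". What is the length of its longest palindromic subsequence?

One longest palindromic subsequence is ncncyycncn (positions 1,2,4,5,6,7,9,11,12,13); it reads the same forward and backward, and the interval DP gives dp[1][13] = 10.

10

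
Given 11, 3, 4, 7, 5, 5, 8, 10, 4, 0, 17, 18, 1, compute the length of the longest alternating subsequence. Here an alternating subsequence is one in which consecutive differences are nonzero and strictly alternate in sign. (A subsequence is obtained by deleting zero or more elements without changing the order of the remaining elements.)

8

Track the best alternating length ending on an up-step vs a down-step at each position: up/down = 1/1, 1/2, 3/2, 3/2, 3/4, 3/4, 5/2, 5/2, 3/6, 1/6, 7/1, 7/1, 7/8.
The maximum over both is 8; one such subsequence is 11, 3, 7, 5, 8, 4, 17, 1.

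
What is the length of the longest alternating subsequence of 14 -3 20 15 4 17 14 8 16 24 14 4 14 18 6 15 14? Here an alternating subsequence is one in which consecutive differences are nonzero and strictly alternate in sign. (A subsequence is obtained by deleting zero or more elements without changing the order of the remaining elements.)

Track the best alternating length ending on an up-step vs a down-step at each position: up/down = 1/1, 1/2, 3/1, 3/4, 3/4, 5/4, 5/6, 5/6, 7/6, 7/1, 7/8, 3/8, 9/8, 9/8, 9/10, 11/10, 11/12.
The maximum over both is 12; one such subsequence is 14, -3, 20, 15, 17, 14, 16, 4, 14, 6, 15, 14.

12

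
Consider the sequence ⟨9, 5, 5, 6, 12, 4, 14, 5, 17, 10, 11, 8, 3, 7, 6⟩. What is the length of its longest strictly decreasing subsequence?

Scanning left to right, the best length ending at each element is: 9→1, 5→2, 5→2, 6→2, 12→1, 4→3, 14→1, 5→3, 17→1, 10→2, 11→2, 8→3, 3→4, 7→4, 6→5.
So the longest decreasing subsequence has length 5, e.g. 12, 10, 8, 7, 6.

5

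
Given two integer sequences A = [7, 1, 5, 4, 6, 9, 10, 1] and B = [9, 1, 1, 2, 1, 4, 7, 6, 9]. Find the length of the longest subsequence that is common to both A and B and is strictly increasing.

For each value that appears in both, track the longest common increasing run ending there.
The best achievable length is 4; one witness is 1, 4, 6, 9 (A-positions 2,4,5,6, B-positions 2,6,8,9).

4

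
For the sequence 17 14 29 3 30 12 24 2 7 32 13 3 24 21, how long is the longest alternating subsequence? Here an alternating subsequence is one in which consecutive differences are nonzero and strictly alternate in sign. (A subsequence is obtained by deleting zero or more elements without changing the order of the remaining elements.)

12

Track the best alternating length ending on an up-step vs a down-step at each position: up/down = 1/1, 1/2, 3/1, 1/4, 5/1, 5/6, 7/6, 1/8, 9/8, 9/1, 9/10, 9/10, 11/10, 11/12.
The maximum over both is 12; one such subsequence is 17, 14, 29, 3, 30, 12, 24, 2, 32, 13, 24, 21.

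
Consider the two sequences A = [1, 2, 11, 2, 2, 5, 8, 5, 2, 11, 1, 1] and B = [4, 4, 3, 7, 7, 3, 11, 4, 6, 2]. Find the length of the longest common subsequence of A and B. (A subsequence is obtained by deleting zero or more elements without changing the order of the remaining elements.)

2

Backtracking the LCS table gives one alignment: 11 (A3,B7) → 2 (A9,B10).
So the longest common subsequence has length 2.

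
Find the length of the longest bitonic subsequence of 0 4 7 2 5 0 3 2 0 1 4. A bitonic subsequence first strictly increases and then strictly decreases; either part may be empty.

One longest bitonic subsequence is 0, 4, 7, 5, 3, 2, 1 (positions 1,2,3,5,7,8,10): it rises to 7 then falls. Length 7 is optimal.

7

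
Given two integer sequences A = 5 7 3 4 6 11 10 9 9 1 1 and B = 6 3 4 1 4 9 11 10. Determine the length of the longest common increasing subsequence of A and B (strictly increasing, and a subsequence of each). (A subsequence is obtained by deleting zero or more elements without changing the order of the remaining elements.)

3

A longest common strictly increasing subsequence is 3, 4, 9 (length 3); it appears in order in both A and B, and no longer such subsequence exists.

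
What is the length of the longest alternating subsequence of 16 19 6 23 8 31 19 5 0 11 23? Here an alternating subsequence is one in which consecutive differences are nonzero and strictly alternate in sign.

Track the best alternating length ending on an up-step vs a down-step at each position: up/down = 1/1, 2/1, 1/3, 4/1, 4/5, 6/1, 6/7, 1/7, 1/7, 8/7, 8/7.
The maximum over both is 8; one such subsequence is 16, 19, 6, 23, 8, 31, 5, 11.

8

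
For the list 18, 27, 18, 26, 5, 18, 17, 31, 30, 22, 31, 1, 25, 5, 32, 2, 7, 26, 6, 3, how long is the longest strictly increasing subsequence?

Let dp[i] be the longest increasing subsequence ending at position i. Then dp = [1, 2, 1, 2, 1, 2, 2, 3, 3, 3, 4, 1, 4, 2, 5, 2, 3, 5, 3, 3].
The maximum is 5; one witness is 18, 27, 30, 31, 32 at positions 1,2,9,11,15.

5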